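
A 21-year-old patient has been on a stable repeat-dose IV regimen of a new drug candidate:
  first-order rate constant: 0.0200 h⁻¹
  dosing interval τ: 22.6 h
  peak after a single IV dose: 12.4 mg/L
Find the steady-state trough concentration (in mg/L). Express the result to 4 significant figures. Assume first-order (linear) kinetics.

21.70 mg/L

e^(−kτ) = e^(−0.02000 × 22.6) = 0.6364
Accumulation ratio R = 1 / (1 − e^(−kτ)) = 1 / (1 − 0.6364) = 2.750
Steady-state trough = C₀ × R × e^(−kτ) = 12.4 × 2.750 × 0.6364 = 21.70 mg/L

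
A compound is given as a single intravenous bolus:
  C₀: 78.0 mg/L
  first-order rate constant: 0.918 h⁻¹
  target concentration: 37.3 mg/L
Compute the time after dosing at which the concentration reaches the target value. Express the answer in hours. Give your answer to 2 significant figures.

0.80 h

t = ln(C₀ / C) / k = ln(78.00 / 37.3) / 0.9180
  = ln(2.091) / 0.9180 = 0.7376 / 0.9180 = 0.8035 h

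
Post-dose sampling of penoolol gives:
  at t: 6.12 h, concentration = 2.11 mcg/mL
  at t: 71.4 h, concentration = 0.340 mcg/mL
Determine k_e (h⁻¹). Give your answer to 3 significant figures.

0.0280 h⁻¹

k = ln(C₁/C₂) / (t₂ − t₁) = ln(2.11/0.340) / (71.4 − 6.12)
  = 1.825 / 65.28 = 0.02796 h⁻¹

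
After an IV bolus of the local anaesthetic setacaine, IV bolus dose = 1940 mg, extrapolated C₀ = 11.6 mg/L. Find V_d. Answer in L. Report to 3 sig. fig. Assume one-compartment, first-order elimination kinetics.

167 L

Vd = Dose / C₀ = 1940 / 11.6 = 167.2 L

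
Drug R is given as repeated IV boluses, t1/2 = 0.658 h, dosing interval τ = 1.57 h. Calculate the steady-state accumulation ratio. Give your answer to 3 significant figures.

k = ln2 / t½ = 0.693147 / 0.658 = 1.053 h⁻¹
e^(−kτ) = e^(−1.053 × 1.57) = 0.1914
Accumulation ratio R = 1 / (1 − e^(−kτ)) = 1 / (1 − 0.1914) = 1.237

1.24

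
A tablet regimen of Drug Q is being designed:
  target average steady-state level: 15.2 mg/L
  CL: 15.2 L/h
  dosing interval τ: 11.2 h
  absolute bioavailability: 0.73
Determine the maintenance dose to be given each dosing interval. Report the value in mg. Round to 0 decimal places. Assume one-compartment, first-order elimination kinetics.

At steady state, F × (Dose/τ) = Css × CL.
Dose = Css × CL × τ / F = 15.2 × 15.20 × 11.2 / 0.73 = 3545 mg

3545 mg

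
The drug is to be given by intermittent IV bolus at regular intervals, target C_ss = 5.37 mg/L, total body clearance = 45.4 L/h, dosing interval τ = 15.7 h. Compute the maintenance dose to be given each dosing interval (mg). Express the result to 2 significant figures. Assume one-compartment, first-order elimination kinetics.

3800 mg

At steady state, Dose/τ = Css × CL.
Dose = Css × CL × τ = 5.37 × 45.40 × 15.7 = 3828 mg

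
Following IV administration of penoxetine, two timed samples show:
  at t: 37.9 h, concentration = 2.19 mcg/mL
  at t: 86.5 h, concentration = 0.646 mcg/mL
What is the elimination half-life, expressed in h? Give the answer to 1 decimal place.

27.6 h

k = ln(C₁/C₂) / (t₂ − t₁) = ln(2.19/0.646) / (86.5 − 37.9)
  = 1.221 / 48.60 = 0.02512 h⁻¹
t½ = ln2 / k = 0.693147 / 0.02512 = 27.59 h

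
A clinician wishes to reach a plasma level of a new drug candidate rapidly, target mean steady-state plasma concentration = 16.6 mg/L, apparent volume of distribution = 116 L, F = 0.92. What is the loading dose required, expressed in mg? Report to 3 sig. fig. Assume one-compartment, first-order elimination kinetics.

2090 mg

LD = Css × Vd / F = 16.6 × 116 / 0.92 = 2093 mg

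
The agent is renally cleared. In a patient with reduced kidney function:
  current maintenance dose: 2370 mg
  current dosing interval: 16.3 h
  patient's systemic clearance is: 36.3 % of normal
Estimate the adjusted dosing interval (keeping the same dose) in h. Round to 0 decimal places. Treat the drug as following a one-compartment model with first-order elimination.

To keep the same average steady-state level, dosing rate must scale with clearance.
CL ratio = 36.3 / 100 = 0.3630
New interval (same dose) = 16.3 / 0.3630 = 44.90 h

45 h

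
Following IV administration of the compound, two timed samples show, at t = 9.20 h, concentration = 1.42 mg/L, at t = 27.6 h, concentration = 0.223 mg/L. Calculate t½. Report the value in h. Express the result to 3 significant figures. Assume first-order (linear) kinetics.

k = ln(C₁/C₂) / (t₂ − t₁) = ln(1.42/0.223) / (27.6 − 9.20)
  = 1.851 / 18.40 = 0.1006 h⁻¹
t½ = ln2 / k = 0.693147 / 0.1006 = 6.890 h

6.89 h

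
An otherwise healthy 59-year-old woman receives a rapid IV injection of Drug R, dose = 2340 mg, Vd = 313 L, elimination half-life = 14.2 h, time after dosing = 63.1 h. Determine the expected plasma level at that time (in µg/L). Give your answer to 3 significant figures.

344 µg/L

C₀ = Dose / Vd = 2340 / 313 = 7.476 mg/L
k = ln2 / t½ = 0.693147 / 14.2 = 0.04881 h⁻¹
C = C₀ · e^(−k·t) = 7.476 × e^(−0.04881 × 63.1)
  = 7.476 × 0.04596 = 0.3436 mg/L
Convert: 0.3436 mg/L × 1000 = 343.6 µg/L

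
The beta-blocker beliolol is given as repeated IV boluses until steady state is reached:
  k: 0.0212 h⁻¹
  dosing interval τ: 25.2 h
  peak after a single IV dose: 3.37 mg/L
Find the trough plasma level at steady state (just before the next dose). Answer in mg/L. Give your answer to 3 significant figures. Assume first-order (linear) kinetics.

e^(−kτ) = e^(−0.02120 × 25.2) = 0.5861
Accumulation ratio R = 1 / (1 − e^(−kτ)) = 1 / (1 − 0.5861) = 2.416
Steady-state trough = C₀ × R × e^(−kτ) = 3.37 × 2.416 × 0.5861 = 4.772 mg/L

4.77 mg/L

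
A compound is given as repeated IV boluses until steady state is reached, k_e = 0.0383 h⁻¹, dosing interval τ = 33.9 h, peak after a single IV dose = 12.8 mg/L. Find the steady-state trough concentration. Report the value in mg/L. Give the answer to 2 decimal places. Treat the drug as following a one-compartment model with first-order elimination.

4.81 mg/L

e^(−kτ) = e^(−0.03830 × 33.9) = 0.2730
Accumulation ratio R = 1 / (1 − e^(−kτ)) = 1 / (1 − 0.2730) = 1.376
Steady-state trough = C₀ × R × e^(−kτ) = 12.8 × 1.376 × 0.2730 = 4.808 mg/L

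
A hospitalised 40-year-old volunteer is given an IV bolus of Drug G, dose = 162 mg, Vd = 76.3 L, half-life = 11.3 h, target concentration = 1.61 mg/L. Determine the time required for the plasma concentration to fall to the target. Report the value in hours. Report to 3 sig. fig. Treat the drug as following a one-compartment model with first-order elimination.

C₀ = Dose / Vd = 162.0 / 76.3 = 2.123 mg/L
k = ln2 / t½ = 0.693147 / 11.3 = 0.06134 h⁻¹
t = ln(C₀ / C) / k = ln(2.123 / 1.61) / 0.06134
  = ln(1.319) / 0.06134 = 0.2769 / 0.06134 = 4.514 h

4.51 h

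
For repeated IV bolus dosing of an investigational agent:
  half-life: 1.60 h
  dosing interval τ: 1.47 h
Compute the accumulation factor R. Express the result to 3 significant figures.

k = ln2 / t½ = 0.693147 / 1.60 = 0.4332 h⁻¹
e^(−kτ) = e^(−0.4332 × 1.47) = 0.5290
Accumulation ratio R = 1 / (1 − e^(−kτ)) = 1 / (1 − 0.5290) = 2.123

2.12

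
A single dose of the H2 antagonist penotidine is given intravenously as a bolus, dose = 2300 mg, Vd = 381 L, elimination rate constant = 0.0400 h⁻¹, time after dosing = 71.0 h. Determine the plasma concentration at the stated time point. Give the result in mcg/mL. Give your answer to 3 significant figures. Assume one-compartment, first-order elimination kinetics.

0.353 mcg/mL

C₀ = Dose / Vd = 2300 / 381 = 6.037 mg/L
C = C₀ · e^(−k·t) = 6.037 × e^(−0.04000 × 71.0)
  = 6.037 × 0.05843 = 0.3527 mg/L
(0.3527 mg/L = 0.3527 mcg/mL)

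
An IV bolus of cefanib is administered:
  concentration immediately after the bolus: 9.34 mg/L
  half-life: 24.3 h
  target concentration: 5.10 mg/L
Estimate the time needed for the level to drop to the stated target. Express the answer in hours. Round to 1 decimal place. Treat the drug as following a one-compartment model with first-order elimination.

21.2 h

k = ln2 / t½ = 0.693147 / 24.3 = 0.02852 h⁻¹
t = ln(C₀ / C) / k = ln(9.340 / 5.10) / 0.02852
  = ln(1.831) / 0.02852 = 0.6049 / 0.02852 = 21.21 h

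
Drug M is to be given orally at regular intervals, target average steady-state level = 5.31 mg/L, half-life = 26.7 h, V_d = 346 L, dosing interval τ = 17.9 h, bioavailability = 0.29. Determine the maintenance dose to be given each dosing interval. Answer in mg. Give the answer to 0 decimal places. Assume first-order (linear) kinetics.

k = ln2 / t½ = 0.693147 / 26.7 = 0.02596 h⁻¹
CL = k × Vd = 0.02596 × 346 = 8.982 L/h
At steady state, F × (Dose/τ) = Css × CL.
Dose = Css × CL × τ / F = 5.31 × 8.982 × 17.9 / 0.29 = 2944 mg

2944 mg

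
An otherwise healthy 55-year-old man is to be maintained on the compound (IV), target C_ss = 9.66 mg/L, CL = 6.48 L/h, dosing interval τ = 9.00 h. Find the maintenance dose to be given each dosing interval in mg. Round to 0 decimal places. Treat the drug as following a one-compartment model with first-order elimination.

563 mg

At steady state, Dose/τ = Css × CL.
Dose = Css × CL × τ = 9.66 × 6.480 × 9.00 = 563.4 mg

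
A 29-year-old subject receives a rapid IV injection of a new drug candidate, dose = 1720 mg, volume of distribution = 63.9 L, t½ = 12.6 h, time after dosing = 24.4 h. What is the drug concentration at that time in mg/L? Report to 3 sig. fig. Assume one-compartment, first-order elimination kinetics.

C₀ = Dose / Vd = 1720 / 63.9 = 26.92 mg/L
k = ln2 / t½ = 0.693147 / 12.6 = 0.05501 h⁻¹
C = C₀ · e^(−k·t) = 26.92 × e^(−0.05501 × 24.4)
  = 26.92 × 0.2613 = 7.034 mg/L

7.03 mg/L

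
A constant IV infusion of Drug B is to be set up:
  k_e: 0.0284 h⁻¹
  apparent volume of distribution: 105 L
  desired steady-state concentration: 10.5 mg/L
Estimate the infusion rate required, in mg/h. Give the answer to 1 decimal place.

31.3 mg/h

CL = k × Vd = 0.02840 × 105 = 2.982 L/h
At steady state, infusion rate R₀ = Css × CL = 10.5 × 2.982 = 31.31 mg/h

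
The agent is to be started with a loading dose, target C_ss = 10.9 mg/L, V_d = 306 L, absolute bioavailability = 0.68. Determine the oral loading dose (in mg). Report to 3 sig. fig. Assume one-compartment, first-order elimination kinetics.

LD = Css × Vd / F = 10.9 × 306 / 0.68 = 4905 mg

4910 mg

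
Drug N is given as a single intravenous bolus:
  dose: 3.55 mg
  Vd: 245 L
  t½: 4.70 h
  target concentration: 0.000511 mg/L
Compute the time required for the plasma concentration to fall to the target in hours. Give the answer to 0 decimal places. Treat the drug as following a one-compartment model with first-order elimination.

C₀ = Dose / Vd = 3.550 / 245 = 0.01449 mg/L
k = ln2 / t½ = 0.693147 / 4.70 = 0.1475 h⁻¹
t = ln(C₀ / C) / k = ln(0.01449 / 0.000511) / 0.1475
  = ln(28.36) / 0.1475 = 3.345 / 0.1475 = 22.68 h

23 h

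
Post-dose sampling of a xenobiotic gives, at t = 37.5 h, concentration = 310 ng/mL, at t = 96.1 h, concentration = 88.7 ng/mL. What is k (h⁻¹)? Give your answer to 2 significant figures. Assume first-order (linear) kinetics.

k = ln(C₁/C₂) / (t₂ − t₁) = ln(310/88.7) / (96.1 − 37.5)
  = 1.251 / 58.60 = 0.02135 h⁻¹

0.021 h⁻¹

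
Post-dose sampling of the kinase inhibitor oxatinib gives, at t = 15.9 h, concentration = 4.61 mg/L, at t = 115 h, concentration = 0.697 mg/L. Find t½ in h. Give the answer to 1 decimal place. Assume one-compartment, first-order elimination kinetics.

36.4 h

k = ln(C₁/C₂) / (t₂ − t₁) = ln(4.61/0.697) / (115 − 15.9)
  = 1.889 / 99.10 = 0.01906 h⁻¹
t½ = ln2 / k = 0.693147 / 0.01906 = 36.37 h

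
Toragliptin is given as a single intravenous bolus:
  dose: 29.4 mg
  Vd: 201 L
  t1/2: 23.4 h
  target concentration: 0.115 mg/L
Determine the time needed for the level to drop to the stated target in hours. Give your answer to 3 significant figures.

8.12 h

C₀ = Dose / Vd = 29.40 / 201 = 0.1463 mg/L
k = ln2 / t½ = 0.693147 / 23.4 = 0.02962 h⁻¹
t = ln(C₀ / C) / k = ln(0.1463 / 0.115) / 0.02962
  = ln(1.272) / 0.02962 = 0.2406 / 0.02962 = 8.123 h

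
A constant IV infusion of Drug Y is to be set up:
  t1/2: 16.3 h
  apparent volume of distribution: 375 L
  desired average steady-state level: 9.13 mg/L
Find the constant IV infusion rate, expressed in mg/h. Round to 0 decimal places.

146 mg/h

k = ln2 / t½ = 0.693147 / 16.3 = 0.04252 h⁻¹
CL = k × Vd = 0.04252 × 375 = 15.95 L/h
At steady state, infusion rate R₀ = Css × CL = 9.13 × 15.95 = 145.6 mg/h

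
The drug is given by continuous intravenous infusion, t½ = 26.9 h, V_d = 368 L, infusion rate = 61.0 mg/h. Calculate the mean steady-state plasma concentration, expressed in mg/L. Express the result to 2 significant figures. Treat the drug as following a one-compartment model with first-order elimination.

6.4 mg/L

k = ln2 / t½ = 0.693147 / 26.9 = 0.02577 h⁻¹
CL = k × Vd = 0.02577 × 368 = 9.483 L/h
At steady state Css = R₀ / CL = 61.0 / 9.483 = 6.433 mg/L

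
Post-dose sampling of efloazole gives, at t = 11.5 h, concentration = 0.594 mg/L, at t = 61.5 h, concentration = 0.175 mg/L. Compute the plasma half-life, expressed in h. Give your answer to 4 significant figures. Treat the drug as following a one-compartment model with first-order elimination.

k = ln(C₁/C₂) / (t₂ − t₁) = ln(0.594/0.175) / (61.5 − 11.5)
  = 1.222 / 50.00 = 0.02444 h⁻¹
t½ = ln2 / k = 0.693147 / 0.02444 = 28.36 h

28.36 h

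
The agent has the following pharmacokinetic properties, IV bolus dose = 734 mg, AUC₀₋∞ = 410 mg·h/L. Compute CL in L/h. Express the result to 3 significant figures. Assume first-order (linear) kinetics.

CL = Dose / AUC = 734 / 410 = 1.790 L/h

1.79 L/h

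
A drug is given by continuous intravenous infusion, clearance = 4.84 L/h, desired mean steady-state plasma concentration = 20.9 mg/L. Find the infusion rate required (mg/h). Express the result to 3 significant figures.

101 mg/h

At steady state, infusion rate R₀ = Css × CL = 20.9 × 4.840 = 101.2 mg/h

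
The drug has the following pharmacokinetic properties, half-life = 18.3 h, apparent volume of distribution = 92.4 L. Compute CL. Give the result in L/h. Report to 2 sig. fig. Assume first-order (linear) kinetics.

3.5 L/h

k = ln2 / t½ = 0.693147 / 18.3 = 0.03788 h⁻¹
CL = k × Vd = 0.03788 × 92.4 = 3.500 L/h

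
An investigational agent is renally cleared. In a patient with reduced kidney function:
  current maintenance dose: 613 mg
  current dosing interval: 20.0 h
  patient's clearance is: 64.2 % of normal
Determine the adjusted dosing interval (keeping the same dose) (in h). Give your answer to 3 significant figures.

31.2 h

To keep the same average steady-state level, dosing rate must scale with clearance.
CL ratio = 64.2 / 100 = 0.6420
New interval (same dose) = 20.0 / 0.6420 = 31.15 h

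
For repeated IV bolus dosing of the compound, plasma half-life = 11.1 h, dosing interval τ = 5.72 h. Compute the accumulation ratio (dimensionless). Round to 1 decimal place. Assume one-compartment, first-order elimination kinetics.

3.3

k = ln2 / t½ = 0.693147 / 11.1 = 0.06245 h⁻¹
e^(−kτ) = e^(−0.06245 × 5.72) = 0.6996
Accumulation ratio R = 1 / (1 − e^(−kτ)) = 1 / (1 − 0.6996) = 3.329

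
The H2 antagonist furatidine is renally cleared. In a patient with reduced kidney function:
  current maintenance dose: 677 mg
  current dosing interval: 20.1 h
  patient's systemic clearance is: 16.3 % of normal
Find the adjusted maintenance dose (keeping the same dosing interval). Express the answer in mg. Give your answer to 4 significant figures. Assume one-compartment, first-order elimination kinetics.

110.4 mg

To keep the same average steady-state level, dosing rate must scale with clearance.
CL ratio = 16.3 / 100 = 0.1630
New dose (same interval) = 677 × 0.1630 = 110.4 mg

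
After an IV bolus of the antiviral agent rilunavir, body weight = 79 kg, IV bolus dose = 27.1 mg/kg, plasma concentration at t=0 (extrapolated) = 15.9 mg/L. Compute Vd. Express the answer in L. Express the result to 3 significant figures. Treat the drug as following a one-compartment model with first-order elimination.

135 L

Dose = 27.1 × 79 = 2141 mg
Vd = Dose / C₀ = 2141 / 15.9 = 134.7 L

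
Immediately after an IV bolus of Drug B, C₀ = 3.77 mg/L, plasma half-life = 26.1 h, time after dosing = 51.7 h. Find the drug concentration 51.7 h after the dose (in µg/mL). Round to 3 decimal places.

0.955 µg/mL

k = ln2 / t½ = 0.693147 / 26.1 = 0.02656 h⁻¹
C = C₀ · e^(−k·t) = 3.770 × e^(−0.02656 × 51.7)
  = 3.770 × 0.2533 = 0.9549 mg/L
(0.9549 mg/L = 0.9549 µg/mL)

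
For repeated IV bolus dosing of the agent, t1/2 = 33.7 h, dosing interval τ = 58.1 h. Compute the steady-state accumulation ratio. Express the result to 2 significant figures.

k = ln2 / t½ = 0.693147 / 33.7 = 0.02057 h⁻¹
e^(−kτ) = e^(−0.02057 × 58.1) = 0.3027
Accumulation ratio R = 1 / (1 − e^(−kτ)) = 1 / (1 − 0.3027) = 1.434

1.4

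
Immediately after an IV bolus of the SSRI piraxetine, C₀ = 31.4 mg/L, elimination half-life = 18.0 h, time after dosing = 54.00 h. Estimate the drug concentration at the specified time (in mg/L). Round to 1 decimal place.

k = ln2 / t½ = 0.693147 / 18.0 = 0.03851 h⁻¹
t / t½ = 54.00 / 18.0 = 3 half-lives
C = C₀ × (1/2)^3 = 31.40 × 0.1250 = 3.925 mg/L

3.9 mg/L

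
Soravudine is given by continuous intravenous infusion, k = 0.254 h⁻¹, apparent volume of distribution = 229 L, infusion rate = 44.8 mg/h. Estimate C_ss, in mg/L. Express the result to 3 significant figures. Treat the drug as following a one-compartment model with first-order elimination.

CL = k × Vd = 0.2540 × 229 = 58.17 L/h
At steady state Css = R₀ / CL = 44.8 / 58.17 = 0.7702 mg/L

0.770 mg/L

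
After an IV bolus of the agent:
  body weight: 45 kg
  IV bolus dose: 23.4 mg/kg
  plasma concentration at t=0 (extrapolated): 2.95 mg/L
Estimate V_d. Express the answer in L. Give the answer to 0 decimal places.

357 L

Dose = 23.4 × 45 = 1053 mg
Vd = Dose / C₀ = 1053 / 2.95 = 356.9 L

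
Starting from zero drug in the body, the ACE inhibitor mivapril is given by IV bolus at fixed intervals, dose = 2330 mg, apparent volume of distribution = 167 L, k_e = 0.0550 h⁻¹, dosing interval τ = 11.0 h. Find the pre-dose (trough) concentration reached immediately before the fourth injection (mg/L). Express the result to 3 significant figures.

14.1 mg/L

C₀ per dose = Dose / Vd = 2330 / 167 = 13.95 mg/L
Fraction remaining after one interval: r = e^(−kτ) = e^(−0.05500 × 11.0) = 0.5461
Before dose 4, 3 doses have been given (aged 1τ, 2τ, 3τ).
C_trough = C₀ × (r + r² + … + r^3) = C₀ × r(1−r^3)/(1−r)
        = 13.95 × 0.5461 × (1 − 0.1629) / (1 − 0.5461) = 14.05 mg/L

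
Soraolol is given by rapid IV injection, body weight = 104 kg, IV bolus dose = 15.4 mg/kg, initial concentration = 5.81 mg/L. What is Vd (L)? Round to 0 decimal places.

Dose = 15.4 × 104 = 1602 mg
Vd = Dose / C₀ = 1602 / 5.81 = 275.7 L

276 L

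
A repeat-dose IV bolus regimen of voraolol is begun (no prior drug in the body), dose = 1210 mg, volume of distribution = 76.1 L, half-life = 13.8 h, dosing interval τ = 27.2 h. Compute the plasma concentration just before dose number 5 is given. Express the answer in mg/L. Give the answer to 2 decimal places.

C₀ per dose = Dose / Vd = 1210 / 76.1 = 15.90 mg/L
k = ln2 / t½ = 0.693147 / 13.8 = 0.05023 h⁻¹
Fraction remaining after one interval: r = e^(−kτ) = e^(−0.05023 × 27.2) = 0.2551
Before dose 5, 4 doses have been given (aged 1τ, 2τ, 3τ, 4τ).
C_trough = C₀ × (r + r² + … + r^4) = C₀ × r(1−r^4)/(1−r)
        = 15.90 × 0.2551 × (1 − 0.004235) / (1 − 0.2551) = 5.422 mg/L

5.42 mg/L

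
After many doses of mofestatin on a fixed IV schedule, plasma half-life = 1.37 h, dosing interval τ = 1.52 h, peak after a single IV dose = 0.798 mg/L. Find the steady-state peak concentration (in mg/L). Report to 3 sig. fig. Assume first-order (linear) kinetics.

1.49 mg/L

k = ln2 / t½ = 0.693147 / 1.37 = 0.5059 h⁻¹
e^(−kτ) = e^(−0.5059 × 1.52) = 0.4635
Accumulation ratio R = 1 / (1 − e^(−kτ)) = 1 / (1 − 0.4635) = 1.864
Steady-state peak = C₀ × R = 0.798 × 1.864 = 1.487 mg/L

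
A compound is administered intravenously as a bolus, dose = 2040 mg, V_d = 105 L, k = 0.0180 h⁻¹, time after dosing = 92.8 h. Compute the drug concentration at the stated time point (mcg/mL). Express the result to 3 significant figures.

C₀ = Dose / Vd = 2040 / 105 = 19.43 mg/L
C = C₀ · e^(−k·t) = 19.43 × e^(−0.01800 × 92.8)
  = 19.43 × 0.1882 = 3.657 mg/L
(3.657 mg/L = 3.657 mcg/mL)

3.66 mcg/mL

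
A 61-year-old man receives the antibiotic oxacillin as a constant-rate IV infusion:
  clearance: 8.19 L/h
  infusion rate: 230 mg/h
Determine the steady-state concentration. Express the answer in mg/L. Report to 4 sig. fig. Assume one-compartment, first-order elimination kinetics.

28.08 mg/L

At steady state Css = R₀ / CL = 230 / 8.190 = 28.08 mg/L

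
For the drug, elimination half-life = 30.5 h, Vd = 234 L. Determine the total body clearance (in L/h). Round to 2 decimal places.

k = ln2 / t½ = 0.693147 / 30.5 = 0.02273 h⁻¹
CL = k × Vd = 0.02273 × 234 = 5.319 L/h

5.32 L/h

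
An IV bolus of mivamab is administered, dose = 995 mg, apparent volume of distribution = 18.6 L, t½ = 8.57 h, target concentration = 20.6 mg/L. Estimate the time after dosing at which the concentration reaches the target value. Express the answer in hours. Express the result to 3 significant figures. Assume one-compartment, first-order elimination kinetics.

11.8 h

C₀ = Dose / Vd = 995.0 / 18.6 = 53.49 mg/L
k = ln2 / t½ = 0.693147 / 8.57 = 0.08088 h⁻¹
t = ln(C₀ / C) / k = ln(53.49 / 20.6) / 0.08088
  = ln(2.597) / 0.08088 = 0.9544 / 0.08088 = 11.80 h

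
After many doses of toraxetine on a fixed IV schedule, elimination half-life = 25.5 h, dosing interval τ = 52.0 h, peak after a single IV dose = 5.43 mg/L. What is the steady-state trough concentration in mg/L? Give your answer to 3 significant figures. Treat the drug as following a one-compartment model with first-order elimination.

1.75 mg/L

k = ln2 / t½ = 0.693147 / 25.5 = 0.02718 h⁻¹
e^(−kτ) = e^(−0.02718 × 52.0) = 0.2433
Accumulation ratio R = 1 / (1 − e^(−kτ)) = 1 / (1 − 0.2433) = 1.322
Steady-state trough = C₀ × R × e^(−kτ) = 5.43 × 1.322 × 0.2433 = 1.747 mg/L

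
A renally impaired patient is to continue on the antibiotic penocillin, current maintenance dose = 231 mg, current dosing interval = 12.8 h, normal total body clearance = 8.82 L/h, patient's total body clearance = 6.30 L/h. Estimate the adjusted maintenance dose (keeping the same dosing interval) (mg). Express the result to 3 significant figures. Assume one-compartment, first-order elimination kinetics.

To keep the same average steady-state level, dosing rate must scale with clearance.
CL ratio = 6.30 / 8.82 = 0.7143
New dose (same interval) = 231 × 0.7143 = 165.0 mg

165 mg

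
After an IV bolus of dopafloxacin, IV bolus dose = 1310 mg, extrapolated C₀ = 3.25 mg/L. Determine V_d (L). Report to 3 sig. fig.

Vd = Dose / C₀ = 1310 / 3.25 = 403.1 L

403 L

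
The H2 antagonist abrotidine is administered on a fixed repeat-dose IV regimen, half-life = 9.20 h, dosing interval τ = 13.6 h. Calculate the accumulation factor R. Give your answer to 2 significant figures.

k = ln2 / t½ = 0.693147 / 9.20 = 0.07534 h⁻¹
e^(−kτ) = e^(−0.07534 × 13.6) = 0.3589
Accumulation ratio R = 1 / (1 − e^(−kτ)) = 1 / (1 − 0.3589) = 1.560

1.6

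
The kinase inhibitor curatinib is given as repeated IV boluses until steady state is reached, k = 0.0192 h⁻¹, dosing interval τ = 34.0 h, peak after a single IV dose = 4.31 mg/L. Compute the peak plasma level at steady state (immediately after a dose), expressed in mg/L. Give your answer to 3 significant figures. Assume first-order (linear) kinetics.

8.99 mg/L

e^(−kτ) = e^(−0.01920 × 34.0) = 0.5206
Accumulation ratio R = 1 / (1 − e^(−kτ)) = 1 / (1 − 0.5206) = 2.086
Steady-state peak = C₀ × R = 4.31 × 2.086 = 8.991 mg/L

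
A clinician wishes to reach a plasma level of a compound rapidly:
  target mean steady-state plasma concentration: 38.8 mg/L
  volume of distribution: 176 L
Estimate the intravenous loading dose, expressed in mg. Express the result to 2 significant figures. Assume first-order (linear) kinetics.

6800 mg

LD = Css × Vd = 38.8 × 176 = 6829 mg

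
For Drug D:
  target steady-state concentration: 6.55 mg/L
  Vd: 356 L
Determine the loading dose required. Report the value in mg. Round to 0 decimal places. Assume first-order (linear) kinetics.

2332 mg

LD = Css × Vd = 6.55 × 356 = 2332 mg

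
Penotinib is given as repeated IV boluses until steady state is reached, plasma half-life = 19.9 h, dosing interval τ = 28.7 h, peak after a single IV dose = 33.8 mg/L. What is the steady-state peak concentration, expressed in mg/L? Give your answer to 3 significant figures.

k = ln2 / t½ = 0.693147 / 19.9 = 0.03483 h⁻¹
e^(−kτ) = e^(−0.03483 × 28.7) = 0.3680
Accumulation ratio R = 1 / (1 − e^(−kτ)) = 1 / (1 − 0.3680) = 1.582
Steady-state peak = C₀ × R = 33.8 × 1.582 = 53.47 mg/L

53.5 mg/L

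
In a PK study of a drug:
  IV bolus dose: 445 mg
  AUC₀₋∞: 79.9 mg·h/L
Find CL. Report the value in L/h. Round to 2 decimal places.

CL = Dose / AUC = 445 / 79.9 = 5.569 L/h

5.57 L/h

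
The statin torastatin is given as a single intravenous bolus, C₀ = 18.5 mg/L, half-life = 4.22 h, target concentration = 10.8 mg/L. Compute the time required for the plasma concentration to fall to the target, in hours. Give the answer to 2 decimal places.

3.28 h

k = ln2 / t½ = 0.693147 / 4.22 = 0.1643 h⁻¹
t = ln(C₀ / C) / k = ln(18.50 / 10.8) / 0.1643
  = ln(1.713) / 0.1643 = 0.5382 / 0.1643 = 3.276 h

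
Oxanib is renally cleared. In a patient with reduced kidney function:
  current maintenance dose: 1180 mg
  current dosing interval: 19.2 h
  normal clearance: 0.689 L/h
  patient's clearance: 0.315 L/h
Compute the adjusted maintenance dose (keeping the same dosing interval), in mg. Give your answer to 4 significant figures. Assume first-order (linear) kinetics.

To keep the same average steady-state level, dosing rate must scale with clearance.
CL ratio = 0.315 / 0.689 = 0.4572
New dose (same interval) = 1180 × 0.4572 = 539.5 mg

539.5 mg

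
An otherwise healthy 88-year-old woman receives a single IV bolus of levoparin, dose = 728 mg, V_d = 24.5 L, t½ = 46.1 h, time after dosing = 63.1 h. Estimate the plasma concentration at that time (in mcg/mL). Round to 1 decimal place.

11.5 mcg/mL

C₀ = Dose / Vd = 728.0 / 24.5 = 29.71 mg/L
k = ln2 / t½ = 0.693147 / 46.1 = 0.01504 h⁻¹
C = C₀ · e^(−k·t) = 29.71 × e^(−0.01504 × 63.1)
  = 29.71 × 0.3871 = 11.50 mg/L
(11.50 mg/L = 11.50 mcg/mL)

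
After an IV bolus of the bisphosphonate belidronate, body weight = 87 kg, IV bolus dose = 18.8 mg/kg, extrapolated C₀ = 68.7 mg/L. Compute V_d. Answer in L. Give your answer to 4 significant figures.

Dose = 18.8 × 87 = 1636 mg
Vd = Dose / C₀ = 1636 / 68.7 = 23.81 L

23.81 L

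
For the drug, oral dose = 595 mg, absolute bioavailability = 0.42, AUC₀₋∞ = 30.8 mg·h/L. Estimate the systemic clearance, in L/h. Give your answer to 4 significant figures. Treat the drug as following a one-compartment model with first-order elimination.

8.114 L/h

CL = F·Dose / AUC = 0.42 × 595 / 30.8 = 8.114 L/h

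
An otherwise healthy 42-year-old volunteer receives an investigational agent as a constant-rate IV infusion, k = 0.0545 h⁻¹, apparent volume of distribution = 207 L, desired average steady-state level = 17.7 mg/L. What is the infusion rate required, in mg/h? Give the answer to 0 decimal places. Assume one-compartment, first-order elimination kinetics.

CL = k × Vd = 0.05450 × 207 = 11.28 L/h
At steady state, infusion rate R₀ = Css × CL = 17.7 × 11.28 = 199.7 mg/h

200 mg/h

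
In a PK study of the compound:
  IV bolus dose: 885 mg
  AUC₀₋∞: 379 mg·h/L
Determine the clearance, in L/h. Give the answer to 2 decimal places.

CL = Dose / AUC = 885 / 379 = 2.335 L/h

2.34 L/h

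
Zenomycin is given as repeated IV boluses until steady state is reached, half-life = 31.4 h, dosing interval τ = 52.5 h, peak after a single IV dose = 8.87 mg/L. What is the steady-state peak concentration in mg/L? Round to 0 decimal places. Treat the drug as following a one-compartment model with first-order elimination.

k = ln2 / t½ = 0.693147 / 31.4 = 0.02207 h⁻¹
e^(−kτ) = e^(−0.02207 × 52.5) = 0.3139
Accumulation ratio R = 1 / (1 − e^(−kτ)) = 1 / (1 − 0.3139) = 1.458
Steady-state peak = C₀ × R = 8.87 × 1.458 = 12.93 mg/L

13 mg/L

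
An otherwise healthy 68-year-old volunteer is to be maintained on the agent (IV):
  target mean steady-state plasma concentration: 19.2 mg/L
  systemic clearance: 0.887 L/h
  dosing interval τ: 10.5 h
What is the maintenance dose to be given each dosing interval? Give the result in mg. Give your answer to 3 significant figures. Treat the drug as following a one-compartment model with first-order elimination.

At steady state, Dose/τ = Css × CL.
Dose = Css × CL × τ = 19.2 × 0.8870 × 10.5 = 178.8 mg

179 mg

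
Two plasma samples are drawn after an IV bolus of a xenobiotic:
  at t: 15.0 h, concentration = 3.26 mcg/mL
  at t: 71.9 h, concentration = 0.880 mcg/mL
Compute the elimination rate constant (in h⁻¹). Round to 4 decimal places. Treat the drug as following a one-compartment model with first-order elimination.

k = ln(C₁/C₂) / (t₂ − t₁) = ln(3.26/0.880) / (71.9 − 15.0)
  = 1.310 / 56.90 = 0.02302 h⁻¹

0.0230 h⁻¹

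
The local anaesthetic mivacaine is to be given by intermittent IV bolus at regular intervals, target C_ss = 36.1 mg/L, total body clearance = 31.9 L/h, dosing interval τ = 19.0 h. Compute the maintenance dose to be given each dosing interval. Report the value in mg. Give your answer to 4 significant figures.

21880 mg

At steady state, Dose/τ = Css × CL.
Dose = Css × CL × τ = 36.1 × 31.90 × 19.0 = 21880 mg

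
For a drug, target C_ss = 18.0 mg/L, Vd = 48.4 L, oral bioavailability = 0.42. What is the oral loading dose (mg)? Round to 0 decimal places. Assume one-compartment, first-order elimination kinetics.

2074 mg

LD = Css × Vd / F = 18.0 × 48.4 / 0.42 = 2074 mg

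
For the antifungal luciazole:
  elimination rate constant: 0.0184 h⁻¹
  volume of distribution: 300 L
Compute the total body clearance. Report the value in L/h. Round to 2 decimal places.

CL = k × Vd = 0.0184 × 300 = 5.520 L/h

5.52 L/h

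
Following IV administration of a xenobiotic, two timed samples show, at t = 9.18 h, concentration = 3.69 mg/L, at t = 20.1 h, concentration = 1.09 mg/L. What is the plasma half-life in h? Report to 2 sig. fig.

6.2 h

k = ln(C₁/C₂) / (t₂ − t₁) = ln(3.69/1.09) / (20.1 − 9.18)
  = 1.219 / 10.92 = 0.1116 h⁻¹
t½ = ln2 / k = 0.693147 / 0.1116 = 6.211 h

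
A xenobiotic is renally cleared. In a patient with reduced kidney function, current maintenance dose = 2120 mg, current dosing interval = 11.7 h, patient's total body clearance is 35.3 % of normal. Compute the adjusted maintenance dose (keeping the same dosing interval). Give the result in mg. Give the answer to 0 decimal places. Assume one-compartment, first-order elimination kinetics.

748 mg

To keep the same average steady-state level, dosing rate must scale with clearance.
CL ratio = 35.3 / 100 = 0.3530
New dose (same interval) = 2120 × 0.3530 = 748.4 mg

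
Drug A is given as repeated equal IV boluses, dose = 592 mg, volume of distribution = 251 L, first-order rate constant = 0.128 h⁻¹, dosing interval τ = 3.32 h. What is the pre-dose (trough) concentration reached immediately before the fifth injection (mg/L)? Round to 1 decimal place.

3.6 mg/L

C₀ per dose = Dose / Vd = 592 / 251 = 2.359 mg/L
Fraction remaining after one interval: r = e^(−kτ) = e^(−0.1280 × 3.32) = 0.6538
Before dose 5, 4 doses have been given (aged 1τ, 2τ, 3τ, 4τ).
C_trough = C₀ × (r + r² + … + r^4) = C₀ × r(1−r^4)/(1−r)
        = 2.359 × 0.6538 × (1 − 0.1827) / (1 − 0.6538) = 3.641 mg/L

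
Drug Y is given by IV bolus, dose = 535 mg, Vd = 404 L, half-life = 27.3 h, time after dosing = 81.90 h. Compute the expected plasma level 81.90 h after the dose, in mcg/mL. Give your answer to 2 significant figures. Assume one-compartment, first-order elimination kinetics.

C₀ = Dose / Vd = 535.0 / 404 = 1.324 mg/L
k = ln2 / t½ = 0.693147 / 27.3 = 0.02539 h⁻¹
t / t½ = 81.90 / 27.3 = 3 half-lives
C = C₀ × (1/2)^3 = 1.324 × 0.1250 = 0.1655 mg/L
(0.1655 mg/L = 0.1655 mcg/mL)

0.17 mcg/mL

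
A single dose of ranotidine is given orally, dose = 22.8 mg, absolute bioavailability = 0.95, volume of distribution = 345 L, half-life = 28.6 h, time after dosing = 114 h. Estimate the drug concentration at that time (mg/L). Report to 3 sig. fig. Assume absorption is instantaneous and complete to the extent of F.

0.00396 mg/L

Amount reaching circulation = F × Dose = 0.95 × 22.80 = 21.66 mg
C₀ = F·Dose / Vd = 21.66 / 345 = 0.06278 mg/L
k = ln2 / t½ = 0.693147 / 28.6 = 0.02424 h⁻¹
C = C₀ · e^(−k·t) = 0.06278 × e^(−0.02424 × 114)
  = 0.06278 × 0.06308 = 0.003960 mg/L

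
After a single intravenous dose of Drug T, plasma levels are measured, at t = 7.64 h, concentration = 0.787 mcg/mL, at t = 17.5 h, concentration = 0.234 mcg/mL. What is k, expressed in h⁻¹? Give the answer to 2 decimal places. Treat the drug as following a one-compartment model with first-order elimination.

0.12 h⁻¹

k = ln(C₁/C₂) / (t₂ − t₁) = ln(0.787/0.234) / (17.5 − 7.64)
  = 1.213 / 9.860 = 0.1230 h⁻¹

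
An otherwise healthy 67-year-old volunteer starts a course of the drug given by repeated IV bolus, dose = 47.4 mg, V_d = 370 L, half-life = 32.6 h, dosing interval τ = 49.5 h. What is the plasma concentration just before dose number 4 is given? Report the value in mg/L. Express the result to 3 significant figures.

C₀ per dose = Dose / Vd = 47.4 / 370 = 0.1281 mg/L
k = ln2 / t½ = 0.693147 / 32.6 = 0.02126 h⁻¹
Fraction remaining after one interval: r = e^(−kτ) = e^(−0.02126 × 49.5) = 0.3491
Before dose 4, 3 doses have been given (aged 1τ, 2τ, 3τ).
C_trough = C₀ × (r + r² + … + r^3) = C₀ × r(1−r^3)/(1−r)
        = 0.1281 × 0.3491 × (1 − 0.04255) / (1 − 0.3491) = 0.06578 mg/L

0.0658 mg/L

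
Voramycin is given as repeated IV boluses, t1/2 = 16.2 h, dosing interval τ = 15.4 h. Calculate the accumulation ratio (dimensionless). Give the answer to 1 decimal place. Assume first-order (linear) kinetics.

2.1

k = ln2 / t½ = 0.693147 / 16.2 = 0.04279 h⁻¹
e^(−kτ) = e^(−0.04279 × 15.4) = 0.5174
Accumulation ratio R = 1 / (1 − e^(−kτ)) = 1 / (1 − 0.5174) = 2.072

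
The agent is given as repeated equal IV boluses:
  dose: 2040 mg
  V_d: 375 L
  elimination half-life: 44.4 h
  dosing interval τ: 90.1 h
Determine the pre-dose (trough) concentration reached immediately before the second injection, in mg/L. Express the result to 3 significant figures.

C₀ per dose = Dose / Vd = 2040 / 375 = 5.440 mg/L
k = ln2 / t½ = 0.693147 / 44.4 = 0.01561 h⁻¹
Fraction remaining after one interval: r = e^(−kτ) = e^(−0.01561 × 90.1) = 0.2450
Before dose 2, 1 dose has been given (aged 1τ).
C_trough = C₀ × r = 5.440 × 0.2450 = 1.333 mg/L

1.33 mg/L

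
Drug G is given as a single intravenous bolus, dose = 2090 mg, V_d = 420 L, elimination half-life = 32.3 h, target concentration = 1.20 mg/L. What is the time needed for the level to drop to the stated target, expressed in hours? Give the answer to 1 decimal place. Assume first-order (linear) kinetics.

66.3 h

C₀ = Dose / Vd = 2090 / 420 = 4.976 mg/L
k = ln2 / t½ = 0.693147 / 32.3 = 0.02146 h⁻¹
t = ln(C₀ / C) / k = ln(4.976 / 1.20) / 0.02146
  = ln(4.147) / 0.02146 = 1.422 / 0.02146 = 66.26 h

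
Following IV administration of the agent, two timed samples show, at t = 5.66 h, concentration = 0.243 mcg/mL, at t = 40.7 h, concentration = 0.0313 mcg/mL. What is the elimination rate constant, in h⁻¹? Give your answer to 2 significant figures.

k = ln(C₁/C₂) / (t₂ − t₁) = ln(0.243/0.0313) / (40.7 − 5.66)
  = 2.049 / 35.04 = 0.05848 h⁻¹

0.058 h⁻¹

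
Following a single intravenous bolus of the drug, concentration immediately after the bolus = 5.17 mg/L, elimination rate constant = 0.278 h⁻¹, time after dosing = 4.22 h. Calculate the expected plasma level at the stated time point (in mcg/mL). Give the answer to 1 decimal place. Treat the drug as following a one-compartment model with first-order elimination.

1.6 mcg/mL

C = C₀ · e^(−k·t) = 5.170 × e^(−0.2780 × 4.22)
  = 5.170 × 0.3094 = 1.600 mg/L
(1.600 mg/L = 1.600 mcg/mL)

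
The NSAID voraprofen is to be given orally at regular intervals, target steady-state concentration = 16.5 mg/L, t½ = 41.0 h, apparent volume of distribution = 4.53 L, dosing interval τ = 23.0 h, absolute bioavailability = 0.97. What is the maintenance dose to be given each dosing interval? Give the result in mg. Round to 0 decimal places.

30 mg

k = ln2 / t½ = 0.693147 / 41.0 = 0.01691 h⁻¹
CL = k × Vd = 0.01691 × 4.53 = 0.07660 L/h
At steady state, F × (Dose/τ) = Css × CL.
Dose = Css × CL × τ / F = 16.5 × 0.07660 × 23.0 / 0.97 = 29.97 mg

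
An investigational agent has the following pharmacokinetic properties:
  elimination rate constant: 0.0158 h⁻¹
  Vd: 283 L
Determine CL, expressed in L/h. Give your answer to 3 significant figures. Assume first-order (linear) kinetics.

CL = k × Vd = 0.0158 × 283 = 4.471 L/h

4.47 L/h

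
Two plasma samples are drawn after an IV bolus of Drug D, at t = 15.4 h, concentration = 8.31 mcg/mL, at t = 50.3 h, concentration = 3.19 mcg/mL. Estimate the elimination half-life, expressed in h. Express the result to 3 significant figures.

25.3 h

k = ln(C₁/C₂) / (t₂ − t₁) = ln(8.31/3.19) / (50.3 − 15.4)
  = 0.9574 / 34.90 = 0.02743 h⁻¹
t½ = ln2 / k = 0.693147 / 0.02743 = 25.27 h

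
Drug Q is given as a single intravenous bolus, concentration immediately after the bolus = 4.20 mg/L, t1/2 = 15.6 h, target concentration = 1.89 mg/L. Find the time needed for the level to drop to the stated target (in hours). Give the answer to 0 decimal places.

k = ln2 / t½ = 0.693147 / 15.6 = 0.04443 h⁻¹
t = ln(C₀ / C) / k = ln(4.200 / 1.89) / 0.04443
  = ln(2.222) / 0.04443 = 0.7984 / 0.04443 = 17.97 h

18 h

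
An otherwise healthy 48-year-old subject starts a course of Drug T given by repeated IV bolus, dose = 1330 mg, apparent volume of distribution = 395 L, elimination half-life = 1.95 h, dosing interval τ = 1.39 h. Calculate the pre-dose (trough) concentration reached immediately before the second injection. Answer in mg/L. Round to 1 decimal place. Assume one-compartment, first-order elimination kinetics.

C₀ per dose = Dose / Vd = 1330 / 395 = 3.367 mg/L
k = ln2 / t½ = 0.693147 / 1.95 = 0.3555 h⁻¹
Fraction remaining after one interval: r = e^(−kτ) = e^(−0.3555 × 1.39) = 0.6101
Before dose 2, 1 dose has been given (aged 1τ).
C_trough = C₀ × r = 3.367 × 0.6101 = 2.054 mg/L

2.1 mg/L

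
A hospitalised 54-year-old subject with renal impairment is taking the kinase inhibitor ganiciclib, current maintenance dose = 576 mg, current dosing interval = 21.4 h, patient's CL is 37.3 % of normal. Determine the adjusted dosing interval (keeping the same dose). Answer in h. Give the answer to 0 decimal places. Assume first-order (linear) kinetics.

To keep the same average steady-state level, dosing rate must scale with clearance.
CL ratio = 37.3 / 100 = 0.3730
New interval (same dose) = 21.4 / 0.3730 = 57.37 h

57 h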